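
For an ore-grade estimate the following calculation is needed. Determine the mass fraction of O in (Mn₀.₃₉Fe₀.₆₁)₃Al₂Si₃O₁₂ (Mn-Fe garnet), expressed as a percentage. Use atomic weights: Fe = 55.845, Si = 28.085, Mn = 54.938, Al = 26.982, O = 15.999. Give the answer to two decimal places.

Molar mass of (Mn₀.₃₉Fe₀.₆₁)₃Al₂Si₃O₁₂: 1.17*54.938 + 1.83*55.845 + 2*26.982 + 3*28.085 + 12*15.999 = 496.681 g/mol.
Mass of O per formula unit: 12 × 15.999 = 191.988 g.
Weight fraction O = 191.988 / 496.681 = 0.3865.

38.65 weight percent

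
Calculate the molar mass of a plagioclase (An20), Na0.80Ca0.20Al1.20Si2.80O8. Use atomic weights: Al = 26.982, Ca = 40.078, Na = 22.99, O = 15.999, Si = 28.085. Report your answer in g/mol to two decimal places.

265.42 g/mol

M = 0.80·22.99 + 0.20·40.078 + 1.20·26.982 + 2.80·28.085 + 8·15.999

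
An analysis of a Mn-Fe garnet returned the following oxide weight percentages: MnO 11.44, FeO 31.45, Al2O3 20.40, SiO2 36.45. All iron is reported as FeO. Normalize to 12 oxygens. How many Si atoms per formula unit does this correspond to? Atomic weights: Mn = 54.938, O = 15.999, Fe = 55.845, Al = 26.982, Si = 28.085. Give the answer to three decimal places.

3.017 Si apfu

MnO: 11.44/70.937 = 0.16127 mol → 0.16127 mol Mn, 0.16127 mol O.
FeO: 31.45/71.844 = 0.43775 mol → 0.43775 mol Fe, 0.43775 mol O.
Al2O3: 20.40/101.961 = 0.20008 mol → 0.40016 mol Al, 0.60024 mol O.
SiO2: 36.45/60.083 = 0.60666 mol → 0.60666 mol Si, 1.21332 mol O.
Total oxygen = 2.41258 mol. Normalization factor = 12/2.41258 = 4.97393.
Si per 12 O = 0.60666 × 4.97393 = 3.017.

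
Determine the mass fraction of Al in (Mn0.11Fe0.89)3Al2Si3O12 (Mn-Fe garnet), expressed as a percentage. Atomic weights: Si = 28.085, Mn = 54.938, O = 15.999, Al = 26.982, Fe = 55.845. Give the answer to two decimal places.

M((Mn0.11Fe0.89)3Al2Si3O12) = 497.443 g/mol.
Al contributes 2 × 26.982 = 53.964 g per mole.
53.964/497.443 = 0.1085 → 10.85%.

10.85 wt%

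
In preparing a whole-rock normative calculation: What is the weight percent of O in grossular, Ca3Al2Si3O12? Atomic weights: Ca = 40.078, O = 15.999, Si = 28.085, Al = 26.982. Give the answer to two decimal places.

42.62 mass %

Molar mass of Ca3Al2Si3O12: 3×40.078 + 2×26.982 + 3×28.085 + 12×15.999 = 450.441 g/mol.
Mass of O per formula unit: 12 × 15.999 = 191.988 g.
Weight fraction O = 191.988 / 450.441 = 0.4262.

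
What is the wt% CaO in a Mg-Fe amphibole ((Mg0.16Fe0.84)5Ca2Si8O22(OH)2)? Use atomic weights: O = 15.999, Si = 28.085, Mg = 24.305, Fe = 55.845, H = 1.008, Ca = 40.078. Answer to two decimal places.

11.87 wt%

Molar mass of (Mg0.16Fe0.84)5Ca2Si8O22(OH)2 = 0.80*24.305 + 4.20*55.845 + 2*40.078 + 8*28.085 + 24*15.999 + 2*1.008 = 944.821 g/mol.
Each formula unit contains 2 Ca, equivalent to 2/1 = 2.0000 mol CaO.
M(CaO) = 1×40.078 + 1×15.999 = 56.077 g/mol.
Mass of CaO per formula unit = 2.0000 × 56.077 = 112.154 g.
CaO wt% = 112.154 / 944.821 × 100 = 11.87%.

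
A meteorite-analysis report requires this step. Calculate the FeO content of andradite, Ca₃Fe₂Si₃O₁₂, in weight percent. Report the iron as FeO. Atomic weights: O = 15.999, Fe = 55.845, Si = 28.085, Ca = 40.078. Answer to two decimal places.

28.28 wt%

Formula mass = 508.167 g/mol.
2 Fe → 2.0000 mol FeO per formula unit; M(FeO) = 71.844, so FeO mass = 143.688 g.
143.688/508.167 × 100 = 28.28 wt%.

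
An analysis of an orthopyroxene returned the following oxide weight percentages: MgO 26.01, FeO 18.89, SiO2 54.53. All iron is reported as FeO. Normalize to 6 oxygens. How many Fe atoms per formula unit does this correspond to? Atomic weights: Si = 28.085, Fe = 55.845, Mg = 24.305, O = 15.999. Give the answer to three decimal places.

26.01 wt% MgO ÷ 40.304 g/mol = 0.64535 mol, giving 0.64535 Mg and 0.64535 O.
18.89 wt% FeO ÷ 71.844 g/mol = 0.26293 mol, giving 0.26293 Fe and 0.26293 O.
54.53 wt% SiO2 ÷ 60.083 g/mol = 0.90758 mol, giving 0.90758 Si and 1.81516 O.
Oxygen sums to 2.72344; scaling by 6/2.72344 = 2.20310 puts the formula on 6 O.
Fe: 0.26293 × 2.20310 = 0.579 atoms per formula unit.

0.579 Fe apfu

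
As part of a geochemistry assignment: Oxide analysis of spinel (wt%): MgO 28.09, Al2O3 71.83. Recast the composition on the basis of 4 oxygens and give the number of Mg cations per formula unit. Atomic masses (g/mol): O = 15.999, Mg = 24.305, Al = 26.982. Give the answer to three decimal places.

28.09 wt% MgO ÷ 40.304 g/mol = 0.69695 mol, giving 0.69695 Mg and 0.69695 O.
71.83 wt% Al2O3 ÷ 101.961 g/mol = 0.70449 mol, giving 1.40898 Al and 2.11347 O.
Oxygen sums to 2.81042; scaling by 4/2.81042 = 1.42327 puts the formula on 4 O.
Mg: 0.69695 × 1.42327 = 0.992 atoms per formula unit.

0.992 Mg apfu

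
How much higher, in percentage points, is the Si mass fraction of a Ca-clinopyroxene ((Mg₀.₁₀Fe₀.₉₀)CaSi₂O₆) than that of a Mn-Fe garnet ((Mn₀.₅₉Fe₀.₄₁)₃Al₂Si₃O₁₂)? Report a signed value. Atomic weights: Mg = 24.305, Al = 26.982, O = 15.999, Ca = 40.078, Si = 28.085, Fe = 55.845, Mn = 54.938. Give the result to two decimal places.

Si in (Mg₀.₁₀Fe₀.₉₀)CaSi₂O₆: molar mass 244.933 g/mol; 2×28.085 = 56.170 g → 22.93 wt%.
Si in (Mn₀.₅₉Fe₀.₄₁)₃Al₂Si₃O₁₂: molar mass 496.137 g/mol; 3×28.085 = 84.255 g → 16.98 wt%.
Difference = 22.93 − 16.98 = 5.95 percentage points.

5.95 percentage points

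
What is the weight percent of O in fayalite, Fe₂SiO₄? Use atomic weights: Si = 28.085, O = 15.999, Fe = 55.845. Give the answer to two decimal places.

Molar mass of Fe₂SiO₄: 2*55.845 + 1*28.085 + 4*15.999 = 203.771 g/mol.
Mass of O per formula unit: 4 × 15.999 = 63.996 g.
Weight fraction O = 63.996 / 203.771 = 0.3141.

31.41 mass %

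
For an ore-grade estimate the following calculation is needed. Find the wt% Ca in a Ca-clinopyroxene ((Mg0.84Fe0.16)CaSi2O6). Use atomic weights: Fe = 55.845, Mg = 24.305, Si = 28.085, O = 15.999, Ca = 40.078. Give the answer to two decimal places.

M((Mg0.84Fe0.16)CaSi2O6) = 221.593 g/mol.
Ca contributes 1 × 40.078 = 40.078 g per mole.
40.078/221.593 = 0.1809 → 18.09%.

18.09 wt%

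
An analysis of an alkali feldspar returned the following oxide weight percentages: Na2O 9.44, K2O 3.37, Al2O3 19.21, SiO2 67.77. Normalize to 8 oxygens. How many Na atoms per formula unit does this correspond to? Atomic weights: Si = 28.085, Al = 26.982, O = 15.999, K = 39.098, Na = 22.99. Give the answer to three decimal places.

0.810 Na apfu

9.44 wt% Na2O ÷ 61.979 g/mol = 0.15231 mol, giving 0.30462 Na and 0.15231 O.
3.37 wt% K2O ÷ 94.195 g/mol = 0.03578 mol, giving 0.07156 K and 0.03578 O.
19.21 wt% Al2O3 ÷ 101.961 g/mol = 0.18841 mol, giving 0.37682 Al and 0.56523 O.
67.77 wt% SiO2 ÷ 60.083 g/mol = 1.12794 mol, giving 1.12794 Si and 2.25588 O.
Oxygen sums to 3.00920; scaling by 8/3.00920 = 2.65851 puts the formula on 8 O.
Na: 0.30462 × 2.65851 = 0.810 atoms per formula unit.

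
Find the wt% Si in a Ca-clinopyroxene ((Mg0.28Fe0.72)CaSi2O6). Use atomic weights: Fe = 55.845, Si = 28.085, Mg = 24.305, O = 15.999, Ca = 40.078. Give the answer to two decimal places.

23.48 mass %

M((Mg0.28Fe0.72)CaSi2O6) = 239.256 g/mol.
Si contributes 2 × 28.085 = 56.170 g per mole.
56.170/239.256 = 0.2348 → 23.48%.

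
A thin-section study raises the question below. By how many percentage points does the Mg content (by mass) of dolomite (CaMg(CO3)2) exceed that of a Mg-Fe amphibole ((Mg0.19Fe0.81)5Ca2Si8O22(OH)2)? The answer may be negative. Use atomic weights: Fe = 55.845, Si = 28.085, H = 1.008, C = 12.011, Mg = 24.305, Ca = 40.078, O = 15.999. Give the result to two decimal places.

First mineral: 24.305 g Mg in 184.399 g formula = 13.18 wt% Mg.
Second mineral: 23.090 g Mg in 940.090 g formula = 2.46 wt% Mg.
13.18% − 2.46% gives a difference of 10.72 percentage points.

10.72 percentage points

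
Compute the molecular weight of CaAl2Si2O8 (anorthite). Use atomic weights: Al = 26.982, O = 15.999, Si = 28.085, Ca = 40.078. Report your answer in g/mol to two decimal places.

Ca: 1 × 40.078 = 40.0780
Al: 2 × 26.982 = 53.9640
Si: 2 × 28.085 = 56.1700
O: 8 × 15.999 = 127.9920
Summing the contributions gives the formula mass.

278.20 g/mol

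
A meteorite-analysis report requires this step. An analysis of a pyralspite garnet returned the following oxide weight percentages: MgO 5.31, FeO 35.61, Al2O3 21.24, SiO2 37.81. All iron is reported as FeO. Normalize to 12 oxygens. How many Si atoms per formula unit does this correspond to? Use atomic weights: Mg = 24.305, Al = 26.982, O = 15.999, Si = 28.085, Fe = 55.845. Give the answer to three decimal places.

3.007 Si apfu

MgO: 5.31/40.304 = 0.13175 mol → 0.13175 mol Mg, 0.13175 mol O.
FeO: 35.61/71.844 = 0.49566 mol → 0.49566 mol Fe, 0.49566 mol O.
Al2O3: 21.24/101.961 = 0.20831 mol → 0.41662 mol Al, 0.62493 mol O.
SiO2: 37.81/60.083 = 0.62930 mol → 0.62930 mol Si, 1.25860 mol O.
Total oxygen = 2.51094 mol. Normalization factor = 12/2.51094 = 4.77909.
Si per 12 O = 0.62930 × 4.77909 = 3.007.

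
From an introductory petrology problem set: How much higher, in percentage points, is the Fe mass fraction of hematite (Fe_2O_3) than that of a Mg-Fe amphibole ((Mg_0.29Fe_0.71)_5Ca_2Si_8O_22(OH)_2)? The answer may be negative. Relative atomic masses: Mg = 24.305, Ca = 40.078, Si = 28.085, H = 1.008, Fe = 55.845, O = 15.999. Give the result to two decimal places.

48.49 percentage points

M(Fe_2O_3) = 159.687 g/mol, so wt% Fe = 111.690/159.687 × 100 = 69.94%.
M((Mg_0.29Fe_0.71)_5Ca_2Si_8O_22(OH)_2) = 924.320 g/mol, so wt% Fe = 198.250/924.320 × 100 = 21.45%.
69.94 − 21.45 = 48.49 pp.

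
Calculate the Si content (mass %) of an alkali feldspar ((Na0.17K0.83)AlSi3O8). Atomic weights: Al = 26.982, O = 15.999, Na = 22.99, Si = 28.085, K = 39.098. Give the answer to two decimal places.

Molar mass of (Na0.17K0.83)AlSi3O8: 0.17·22.99 + 0.83·39.098 + 1·26.982 + 3·28.085 + 8·15.999 = 275.589 g/mol.
Mass of Si per formula unit: 3 × 28.085 = 84.255 g.
Weight fraction Si = 84.255 / 275.589 = 0.3057.

30.57 mass %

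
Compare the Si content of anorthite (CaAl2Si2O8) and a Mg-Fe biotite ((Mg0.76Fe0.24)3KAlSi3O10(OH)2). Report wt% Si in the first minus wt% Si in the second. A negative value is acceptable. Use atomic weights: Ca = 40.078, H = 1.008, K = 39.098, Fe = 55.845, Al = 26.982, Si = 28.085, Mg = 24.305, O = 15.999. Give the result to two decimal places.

1.04 percentage points

M(CaAl2Si2O8) = 278.204 g/mol, so wt% Si = 56.170/278.204 × 100 = 20.19%.
M((Mg0.76Fe0.24)3KAlSi3O10(OH)2) = 439.963 g/mol, so wt% Si = 84.255/439.963 × 100 = 19.15%.
20.19 − 19.15 = 1.04 pp.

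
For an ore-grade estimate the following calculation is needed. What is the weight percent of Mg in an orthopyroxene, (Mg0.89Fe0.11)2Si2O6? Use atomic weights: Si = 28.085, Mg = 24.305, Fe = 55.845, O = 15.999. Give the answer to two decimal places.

Molar mass of (Mg0.89Fe0.11)2Si2O6: 1.78*24.305 + 0.22*55.845 + 2*28.085 + 6*15.999 = 207.713 g/mol.
Mass of Mg per formula unit: 1.78 × 24.305 = 43.263 g.
Weight fraction Mg = 43.263 / 207.713 = 0.2083.

20.83 mass %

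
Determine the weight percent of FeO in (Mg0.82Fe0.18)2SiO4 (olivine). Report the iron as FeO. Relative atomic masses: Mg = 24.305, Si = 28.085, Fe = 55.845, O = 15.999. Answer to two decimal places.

17.01 wt%

Formula mass = 152.045 g/mol.
0.36 Fe → 0.3600 mol FeO per formula unit; M(FeO) = 71.844, so FeO mass = 25.864 g.
25.864/152.045 × 100 = 17.01 wt%.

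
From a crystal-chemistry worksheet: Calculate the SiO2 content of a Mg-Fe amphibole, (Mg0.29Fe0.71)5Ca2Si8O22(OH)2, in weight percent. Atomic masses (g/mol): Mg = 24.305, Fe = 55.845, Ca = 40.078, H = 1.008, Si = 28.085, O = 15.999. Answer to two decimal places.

52.00 wt%

Formula mass = 924.320 g/mol.
8 Si → 8.0000 mol SiO2 per formula unit; M(SiO2) = 60.083, so SiO2 mass = 480.664 g.
480.664/924.320 × 100 = 52.00 wt%.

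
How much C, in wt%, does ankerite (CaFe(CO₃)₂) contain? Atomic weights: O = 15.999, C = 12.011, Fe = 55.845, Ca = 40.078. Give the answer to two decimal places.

11.12 wt%

Molar mass of CaFe(CO₃)₂: 1*40.078 + 1*55.845 + 2*12.011 + 6*15.999 = 215.939 g/mol.
Mass of C per formula unit: 2 × 12.011 = 24.022 g.
Weight fraction C = 24.022 / 215.939 = 0.1112.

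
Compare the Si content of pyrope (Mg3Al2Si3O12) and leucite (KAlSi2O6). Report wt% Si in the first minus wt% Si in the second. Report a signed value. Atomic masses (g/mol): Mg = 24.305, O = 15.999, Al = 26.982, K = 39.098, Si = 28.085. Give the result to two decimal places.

-4.84 percentage points

First mineral: 84.255 g Si in 403.122 g formula = 20.90 wt% Si.
Second mineral: 56.170 g Si in 218.244 g formula = 25.74 wt% Si.
20.90% − 25.74% gives a difference of -4.84 percentage points.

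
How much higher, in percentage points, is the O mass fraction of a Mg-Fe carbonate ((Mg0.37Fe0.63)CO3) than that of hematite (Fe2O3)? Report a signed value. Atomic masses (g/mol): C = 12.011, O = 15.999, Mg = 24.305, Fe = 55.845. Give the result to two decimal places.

M((Mg0.37Fe0.63)CO3) = 104.183 g/mol, so wt% O = 47.997/104.183 × 100 = 46.07%.
M(Fe2O3) = 159.687 g/mol, so wt% O = 47.997/159.687 × 100 = 30.06%.
46.07 − 30.06 = 16.01 pp.

16.01 percentage points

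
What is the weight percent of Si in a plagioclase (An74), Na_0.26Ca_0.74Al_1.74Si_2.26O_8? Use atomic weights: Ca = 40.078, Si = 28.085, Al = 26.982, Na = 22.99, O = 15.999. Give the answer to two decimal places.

M(Na_0.26Ca_0.74Al_1.74Si_2.26O_8) = 274.048 g/mol.
Si contributes 2.26 × 28.085 = 63.472 g per mole.
63.472/274.048 = 0.2316 → 23.16%.

23.16 weight percent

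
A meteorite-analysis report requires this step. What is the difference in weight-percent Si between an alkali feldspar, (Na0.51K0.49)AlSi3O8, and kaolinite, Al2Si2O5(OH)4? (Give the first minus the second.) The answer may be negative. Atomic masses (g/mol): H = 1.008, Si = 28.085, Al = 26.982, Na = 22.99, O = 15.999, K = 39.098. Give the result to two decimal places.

Si in (Na0.51K0.49)AlSi3O8: molar mass 270.112 g/mol; 3×28.085 = 84.255 g → 31.19 wt%.
Si in Al2Si2O5(OH)4: molar mass 258.157 g/mol; 2×28.085 = 56.170 g → 21.76 wt%.
Difference = 31.19 − 21.76 = 9.43 percentage points.

9.43 percentage points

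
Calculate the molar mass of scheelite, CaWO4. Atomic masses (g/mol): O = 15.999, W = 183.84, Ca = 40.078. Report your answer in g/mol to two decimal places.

The formula mass is the sum 1·40.078 + 1·183.84 + 4·15.999.

287.91 g/mol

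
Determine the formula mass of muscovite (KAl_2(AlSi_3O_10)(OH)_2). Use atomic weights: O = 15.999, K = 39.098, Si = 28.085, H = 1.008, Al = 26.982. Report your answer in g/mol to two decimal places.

398.30 g/mol

M = 1(39.098) + 3(26.982) + 3(28.085) + 12(15.999) + 2(1.008)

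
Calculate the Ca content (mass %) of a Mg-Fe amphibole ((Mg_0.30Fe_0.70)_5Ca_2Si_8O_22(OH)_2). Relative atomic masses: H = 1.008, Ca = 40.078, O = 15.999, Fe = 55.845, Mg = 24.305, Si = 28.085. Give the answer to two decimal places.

8.69 mass %

Formula mass = 1.50·24.305 + 3.50·55.845 + 2·40.078 + 8·28.085 + 24·15.999 + 2·1.008 = 922.743 g/mol, of which 80.156 g is Ca.
So Ca makes up 80.156/922.743 = 0.0869 of the mass, i.e. 8.69%.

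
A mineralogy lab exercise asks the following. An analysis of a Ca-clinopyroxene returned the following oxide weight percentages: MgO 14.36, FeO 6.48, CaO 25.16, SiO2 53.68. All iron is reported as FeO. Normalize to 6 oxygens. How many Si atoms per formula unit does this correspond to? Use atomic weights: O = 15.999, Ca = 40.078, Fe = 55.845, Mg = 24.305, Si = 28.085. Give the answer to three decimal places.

MgO (M=40.304): mol = 0.35629; Mg = 0.35629, O = 0.35629.
FeO (M=71.844): mol = 0.09020; Fe = 0.09020, O = 0.09020.
CaO (M=56.077): mol = 0.44867; Ca = 0.44867, O = 0.44867.
SiO2 (M=60.083): mol = 0.89343; Si = 0.89343, O = 1.78686.
ΣO = 2.68202; factor = 6/ΣO = 2.23712.
Si apfu = 0.89343 × 2.23712 = 1.999.

1.999 Si apfu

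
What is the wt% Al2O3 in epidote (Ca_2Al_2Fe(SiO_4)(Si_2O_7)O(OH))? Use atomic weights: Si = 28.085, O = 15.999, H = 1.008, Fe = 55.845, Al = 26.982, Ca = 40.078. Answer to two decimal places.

21.10 wt%

Formula mass = 483.215 g/mol.
2 Al → 1.0000 mol Al2O3 per formula unit; M(Al2O3) = 101.961, so Al2O3 mass = 101.961 g.
101.961/483.215 × 100 = 21.10 wt%.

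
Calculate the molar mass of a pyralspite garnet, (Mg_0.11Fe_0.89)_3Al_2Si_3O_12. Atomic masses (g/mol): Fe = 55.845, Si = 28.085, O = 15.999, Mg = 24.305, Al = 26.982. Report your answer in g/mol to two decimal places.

The formula mass is the sum 0.33·24.305 + 2.67·55.845 + 2·26.982 + 3·28.085 + 12·15.999.

487.33 g/mol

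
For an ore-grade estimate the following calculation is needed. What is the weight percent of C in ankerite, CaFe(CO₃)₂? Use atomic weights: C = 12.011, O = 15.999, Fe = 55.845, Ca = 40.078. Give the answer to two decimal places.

M(CaFe(CO₃)₂) = 215.939 g/mol.
C contributes 2 × 12.011 = 24.022 g per mole.
24.022/215.939 = 0.1112 → 11.12%.

11.12 wt%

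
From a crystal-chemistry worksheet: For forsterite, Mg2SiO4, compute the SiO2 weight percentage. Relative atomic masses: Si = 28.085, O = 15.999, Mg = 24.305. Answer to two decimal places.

Formula mass = 140.691 g/mol.
1 Si → 1.0000 mol SiO2 per formula unit; M(SiO2) = 60.083, so SiO2 mass = 60.083 g.
60.083/140.691 × 100 = 42.71 wt%.

42.71 wt%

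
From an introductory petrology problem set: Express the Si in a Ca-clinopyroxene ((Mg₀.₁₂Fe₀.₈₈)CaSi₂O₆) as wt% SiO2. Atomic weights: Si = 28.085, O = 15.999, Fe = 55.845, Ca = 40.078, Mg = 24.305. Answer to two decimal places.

Formula mass = 244.302 g/mol.
2 Si → 2.0000 mol SiO2 per formula unit; M(SiO2) = 60.083, so SiO2 mass = 120.166 g.
120.166/244.302 × 100 = 49.19 wt%.

49.19 wt%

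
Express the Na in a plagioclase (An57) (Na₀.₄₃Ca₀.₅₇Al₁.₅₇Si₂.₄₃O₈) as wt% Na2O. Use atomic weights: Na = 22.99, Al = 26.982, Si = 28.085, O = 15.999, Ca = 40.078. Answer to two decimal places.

M(Na₀.₄₃Ca₀.₅₇Al₁.₅₇Si₂.₄₃O₈) = 271.330 g/mol; M(Na2O) = 61.979 g/mol.
Moles Na2O per formula unit = 0.43 Na ÷ 2 = 0.2150.
Na2O fraction = (0.2150 × 61.979) / 271.330 = 13.325/271.330 = 0.0491.

4.91 wt%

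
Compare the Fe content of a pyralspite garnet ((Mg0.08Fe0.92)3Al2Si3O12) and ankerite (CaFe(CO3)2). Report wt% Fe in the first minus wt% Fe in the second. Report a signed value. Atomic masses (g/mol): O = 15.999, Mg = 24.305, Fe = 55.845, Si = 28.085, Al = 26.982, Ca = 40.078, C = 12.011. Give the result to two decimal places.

5.58 percentage points

M((Mg0.08Fe0.92)3Al2Si3O12) = 490.172 g/mol, so wt% Fe = 154.132/490.172 × 100 = 31.44%.
M(CaFe(CO3)2) = 215.939 g/mol, so wt% Fe = 55.845/215.939 × 100 = 25.86%.
31.44 − 25.86 = 5.58 pp.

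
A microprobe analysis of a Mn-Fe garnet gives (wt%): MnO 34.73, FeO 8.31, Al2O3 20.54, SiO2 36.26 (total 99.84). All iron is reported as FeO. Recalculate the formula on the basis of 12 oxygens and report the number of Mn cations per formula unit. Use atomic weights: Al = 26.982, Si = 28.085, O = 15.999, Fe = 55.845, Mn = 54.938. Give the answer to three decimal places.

2.431 Mn apfu

MnO: 34.73/70.937 = 0.48959 mol → 0.48959 mol Mn, 0.48959 mol O.
FeO: 8.31/71.844 = 0.11567 mol → 0.11567 mol Fe, 0.11567 mol O.
Al2O3: 20.54/101.961 = 0.20145 mol → 0.40290 mol Al, 0.60435 mol O.
SiO2: 36.26/60.083 = 0.60350 mol → 0.60350 mol Si, 1.20700 mol O.
Total oxygen = 2.41661 mol. Normalization factor = 12/2.41661 = 4.96563.
Mn per 12 O = 0.48959 × 4.96563 = 2.431.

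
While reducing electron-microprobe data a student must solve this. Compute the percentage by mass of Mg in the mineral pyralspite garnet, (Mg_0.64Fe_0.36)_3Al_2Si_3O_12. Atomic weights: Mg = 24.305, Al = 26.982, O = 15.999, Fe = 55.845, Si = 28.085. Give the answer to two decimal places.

10.67 wt%

M((Mg_0.64Fe_0.36)_3Al_2Si_3O_12) = 437.185 g/mol.
Mg contributes 1.92 × 24.305 = 46.666 g per mole.
46.666/437.185 = 0.1067 → 10.67%.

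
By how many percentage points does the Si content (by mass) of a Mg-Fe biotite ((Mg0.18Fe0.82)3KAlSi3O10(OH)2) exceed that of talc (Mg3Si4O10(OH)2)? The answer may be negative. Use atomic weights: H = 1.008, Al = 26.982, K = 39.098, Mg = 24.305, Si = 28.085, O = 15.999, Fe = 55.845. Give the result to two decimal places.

-12.59 percentage points

M((Mg0.18Fe0.82)3KAlSi3O10(OH)2) = 494.842 g/mol, so wt% Si = 84.255/494.842 × 100 = 17.03%.
M(Mg3Si4O10(OH)2) = 379.259 g/mol, so wt% Si = 112.340/379.259 × 100 = 29.62%.
17.03 − 29.62 = -12.59 pp.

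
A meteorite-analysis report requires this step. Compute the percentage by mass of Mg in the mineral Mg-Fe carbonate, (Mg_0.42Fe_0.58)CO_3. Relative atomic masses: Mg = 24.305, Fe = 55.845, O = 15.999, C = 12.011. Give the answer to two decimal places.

9.95 mass %

M((Mg_0.42Fe_0.58)CO_3) = 102.606 g/mol.
Mg contributes 0.42 × 24.305 = 10.208 g per mole.
10.208/102.606 = 0.0995 → 9.95%.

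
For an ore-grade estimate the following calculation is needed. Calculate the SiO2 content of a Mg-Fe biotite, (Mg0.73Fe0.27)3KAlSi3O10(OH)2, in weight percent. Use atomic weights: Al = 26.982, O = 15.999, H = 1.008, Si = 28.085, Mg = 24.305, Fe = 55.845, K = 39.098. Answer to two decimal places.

40.71 wt%

Molar mass of (Mg0.73Fe0.27)3KAlSi3O10(OH)2 = 2.19*24.305 + 0.81*55.845 + 1*39.098 + 1*26.982 + 3*28.085 + 12*15.999 + 2*1.008 = 442.801 g/mol.
Each formula unit contains 3 Si, equivalent to 3/1 = 3.0000 mol SiO2.
M(SiO2) = 1×28.085 + 2×15.999 = 60.083 g/mol.
Mass of SiO2 per formula unit = 3.0000 × 60.083 = 180.249 g.
SiO2 wt% = 180.249 / 442.801 × 100 = 40.71%.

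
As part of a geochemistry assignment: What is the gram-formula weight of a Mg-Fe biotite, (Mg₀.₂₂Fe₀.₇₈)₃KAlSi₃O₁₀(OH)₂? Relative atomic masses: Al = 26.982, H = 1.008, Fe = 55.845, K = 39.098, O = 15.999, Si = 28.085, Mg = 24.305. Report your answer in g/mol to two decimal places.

491.06 g/mol

M = 0.66×24.305 + 2.34×55.845 + 1×39.098 + 1×26.982 + 3×28.085 + 12×15.999 + 2×1.008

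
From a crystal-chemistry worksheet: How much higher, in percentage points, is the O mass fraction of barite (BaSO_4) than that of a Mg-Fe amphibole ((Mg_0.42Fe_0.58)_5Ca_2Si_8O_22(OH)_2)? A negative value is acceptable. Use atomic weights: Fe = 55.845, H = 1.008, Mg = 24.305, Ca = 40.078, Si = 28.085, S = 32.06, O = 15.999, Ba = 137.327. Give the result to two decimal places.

-15.06 percentage points

M(BaSO_4) = 233.383 g/mol, so wt% O = 63.996/233.383 × 100 = 27.42%.
M((Mg_0.42Fe_0.58)_5Ca_2Si_8O_22(OH)_2) = 903.819 g/mol, so wt% O = 383.976/903.819 × 100 = 42.48%.
27.42 − 42.48 = -15.06 pp.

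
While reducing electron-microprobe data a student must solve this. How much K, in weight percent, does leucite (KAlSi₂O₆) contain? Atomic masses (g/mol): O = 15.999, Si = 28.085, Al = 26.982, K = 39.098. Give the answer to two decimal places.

M(KAlSi₂O₆) = 218.244 g/mol.
K contributes 1 × 39.098 = 39.098 g per mole.
39.098/218.244 = 0.1791 → 17.91%.

17.91 weight percent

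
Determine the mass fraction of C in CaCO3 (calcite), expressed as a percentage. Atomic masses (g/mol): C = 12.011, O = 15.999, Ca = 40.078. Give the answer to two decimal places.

Molar mass of CaCO3: 1*40.078 + 1*12.011 + 3*15.999 = 100.086 g/mol.
Mass of C per formula unit: 1 × 12.011 = 12.011 g.
Weight fraction C = 12.011 / 100.086 = 0.1200.

12.00 wt%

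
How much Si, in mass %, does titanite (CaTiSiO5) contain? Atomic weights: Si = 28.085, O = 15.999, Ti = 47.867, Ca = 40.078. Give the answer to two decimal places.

M(CaTiSiO5) = 196.025 g/mol.
Si contributes 1 × 28.085 = 28.085 g per mole.
28.085/196.025 = 0.1433 → 14.33%.

14.33 mass %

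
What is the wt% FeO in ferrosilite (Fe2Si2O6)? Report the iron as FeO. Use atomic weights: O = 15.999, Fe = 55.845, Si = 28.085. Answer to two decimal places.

Molar mass of Fe2Si2O6 = 2×55.845 + 2×28.085 + 6×15.999 = 263.854 g/mol.
Each formula unit contains 2 Fe, equivalent to 2/1 = 2.0000 mol FeO.
M(FeO) = 1×55.845 + 1×15.999 = 71.844 g/mol.
Mass of FeO per formula unit = 2.0000 × 71.844 = 143.688 g.
FeO wt% = 143.688 / 263.854 × 100 = 54.46%.

54.46 wt%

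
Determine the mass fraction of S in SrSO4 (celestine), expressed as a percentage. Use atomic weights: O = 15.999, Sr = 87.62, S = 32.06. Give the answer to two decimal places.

17.45 weight percent

Molar mass of SrSO4: 1×87.62 + 1×32.06 + 4×15.999 = 183.676 g/mol.
Mass of S per formula unit: 1 × 32.06 = 32.060 g.
Weight fraction S = 32.060 / 183.676 = 0.1745.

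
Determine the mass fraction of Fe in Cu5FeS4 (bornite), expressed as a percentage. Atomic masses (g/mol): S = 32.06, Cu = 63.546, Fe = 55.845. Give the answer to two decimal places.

Formula mass = 5·63.546 + 1·55.845 + 4·32.06 = 501.815 g/mol, of which 55.845 g is Fe.
So Fe makes up 55.845/501.815 = 0.1113 of the mass, i.e. 11.13%.

11.13 wt%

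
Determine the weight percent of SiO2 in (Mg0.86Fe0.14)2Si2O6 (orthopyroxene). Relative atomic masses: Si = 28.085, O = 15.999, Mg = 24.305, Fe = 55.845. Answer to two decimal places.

Molar mass of (Mg0.86Fe0.14)2Si2O6 = 1.72×24.305 + 0.28×55.845 + 2×28.085 + 6×15.999 = 209.605 g/mol.
Each formula unit contains 2 Si, equivalent to 2/1 = 2.0000 mol SiO2.
M(SiO2) = 1×28.085 + 2×15.999 = 60.083 g/mol.
Mass of SiO2 per formula unit = 2.0000 × 60.083 = 120.166 g.
SiO2 wt% = 120.166 / 209.605 × 100 = 57.33%.

57.33 wt%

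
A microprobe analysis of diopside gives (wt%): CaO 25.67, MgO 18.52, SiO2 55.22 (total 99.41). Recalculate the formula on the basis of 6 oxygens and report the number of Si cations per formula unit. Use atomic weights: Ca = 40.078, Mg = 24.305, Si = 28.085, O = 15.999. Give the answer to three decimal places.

CaO: 25.67/56.077 = 0.45776 mol → 0.45776 mol Ca, 0.45776 mol O.
MgO: 18.52/40.304 = 0.45951 mol → 0.45951 mol Mg, 0.45951 mol O.
SiO2: 55.22/60.083 = 0.91906 mol → 0.91906 mol Si, 1.83812 mol O.
Total oxygen = 2.75539 mol. Normalization factor = 6/2.75539 = 2.17755.
Si per 6 O = 0.91906 × 2.17755 = 2.001.

2.001 Si apfu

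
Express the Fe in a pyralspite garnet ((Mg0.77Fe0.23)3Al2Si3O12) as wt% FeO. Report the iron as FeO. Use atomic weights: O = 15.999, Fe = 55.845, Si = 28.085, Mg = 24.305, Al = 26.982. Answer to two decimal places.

11.67 wt%

Molar mass of (Mg0.77Fe0.23)3Al2Si3O12 = 2.31×24.305 + 0.69×55.845 + 2×26.982 + 3×28.085 + 12×15.999 = 424.885 g/mol.
Each formula unit contains 0.69 Fe, equivalent to 0.69/1 = 0.6900 mol FeO.
M(FeO) = 1×55.845 + 1×15.999 = 71.844 g/mol.
Mass of FeO per formula unit = 0.6900 × 71.844 = 49.572 g.
FeO wt% = 49.572 / 424.885 × 100 = 11.67%.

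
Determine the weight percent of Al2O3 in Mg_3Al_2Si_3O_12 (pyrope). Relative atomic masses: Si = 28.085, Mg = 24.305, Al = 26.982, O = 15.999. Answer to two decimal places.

25.29 wt%

Formula mass = 403.122 g/mol.
2 Al → 1.0000 mol Al2O3 per formula unit; M(Al2O3) = 101.961, so Al2O3 mass = 101.961 g.
101.961/403.122 × 100 = 25.29 wt%.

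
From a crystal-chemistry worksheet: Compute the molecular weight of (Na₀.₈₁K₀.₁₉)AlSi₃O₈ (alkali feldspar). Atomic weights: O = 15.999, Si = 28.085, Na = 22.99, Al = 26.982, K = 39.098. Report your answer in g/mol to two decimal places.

M = 0.81·22.99 + 0.19·39.098 + 1·26.982 + 3·28.085 + 8·15.999

265.28 g/mol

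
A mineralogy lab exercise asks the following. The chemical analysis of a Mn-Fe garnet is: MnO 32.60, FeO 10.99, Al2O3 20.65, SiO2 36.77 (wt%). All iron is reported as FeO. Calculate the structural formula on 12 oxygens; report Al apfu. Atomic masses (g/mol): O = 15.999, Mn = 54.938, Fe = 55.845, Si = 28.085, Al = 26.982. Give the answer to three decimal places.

1.989 Al apfu

MnO (M=70.937): mol = 0.45956; Mn = 0.45956, O = 0.45956.
FeO (M=71.844): mol = 0.15297; Fe = 0.15297, O = 0.15297.
Al2O3 (M=101.961): mol = 0.20253; Al = 0.40506, O = 0.60759.
SiO2 (M=60.083): mol = 0.61199; Si = 0.61199, O = 1.22398.
ΣO = 2.44410; factor = 12/ΣO = 4.90978.
Al apfu = 0.40506 × 4.90978 = 1.989.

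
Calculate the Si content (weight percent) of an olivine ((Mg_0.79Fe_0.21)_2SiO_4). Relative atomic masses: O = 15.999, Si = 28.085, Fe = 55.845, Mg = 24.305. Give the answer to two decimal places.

18.24 weight percent

Molar mass of (Mg_0.79Fe_0.21)_2SiO_4: 1.58*24.305 + 0.42*55.845 + 1*28.085 + 4*15.999 = 153.938 g/mol.
Mass of Si per formula unit: 1 × 28.085 = 28.085 g.
Weight fraction Si = 28.085 / 153.938 = 0.1824.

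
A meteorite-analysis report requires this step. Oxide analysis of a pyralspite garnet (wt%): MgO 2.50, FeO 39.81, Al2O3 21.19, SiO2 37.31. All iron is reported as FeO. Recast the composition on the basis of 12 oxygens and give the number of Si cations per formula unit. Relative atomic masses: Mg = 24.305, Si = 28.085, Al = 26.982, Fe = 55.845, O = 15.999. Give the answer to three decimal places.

3.003 Si apfu

MgO: 2.50/40.304 = 0.06203 mol → 0.06203 mol Mg, 0.06203 mol O.
FeO: 39.81/71.844 = 0.55412 mol → 0.55412 mol Fe, 0.55412 mol O.
Al2O3: 21.19/101.961 = 0.20782 mol → 0.41564 mol Al, 0.62346 mol O.
SiO2: 37.31/60.083 = 0.62097 mol → 0.62097 mol Si, 1.24194 mol O.
Total oxygen = 2.48155 mol. Normalization factor = 12/2.48155 = 4.83569.
Si per 12 O = 0.62097 × 4.83569 = 3.003.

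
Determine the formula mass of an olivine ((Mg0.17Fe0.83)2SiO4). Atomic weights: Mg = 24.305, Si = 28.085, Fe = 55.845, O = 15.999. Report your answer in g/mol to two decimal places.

The formula mass is the sum 0.34×24.305 + 1.66×55.845 + 1×28.085 + 4×15.999.

193.05 g/mol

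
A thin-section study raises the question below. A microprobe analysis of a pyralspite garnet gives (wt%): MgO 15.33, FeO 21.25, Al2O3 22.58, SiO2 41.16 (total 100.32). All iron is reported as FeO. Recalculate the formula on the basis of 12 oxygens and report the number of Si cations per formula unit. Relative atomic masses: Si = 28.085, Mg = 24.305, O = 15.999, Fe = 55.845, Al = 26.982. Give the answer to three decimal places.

3.033 Si apfu

MgO: 15.33/40.304 = 0.38036 mol → 0.38036 mol Mg, 0.38036 mol O.
FeO: 21.25/71.844 = 0.29578 mol → 0.29578 mol Fe, 0.29578 mol O.
Al2O3: 22.58/101.961 = 0.22146 mol → 0.44292 mol Al, 0.66438 mol O.
SiO2: 41.16/60.083 = 0.68505 mol → 0.68505 mol Si, 1.37010 mol O.
Total oxygen = 2.71062 mol. Normalization factor = 12/2.71062 = 4.42703.
Si per 12 O = 0.68505 × 4.42703 = 3.033.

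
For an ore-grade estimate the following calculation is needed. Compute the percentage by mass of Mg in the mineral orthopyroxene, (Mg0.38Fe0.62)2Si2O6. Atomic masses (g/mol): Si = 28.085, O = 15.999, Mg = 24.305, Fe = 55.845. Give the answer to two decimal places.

7.70 wt%

M((Mg0.38Fe0.62)2Si2O6) = 239.884 g/mol.
Mg contributes 0.76 × 24.305 = 18.472 g per mole.
18.472/239.884 = 0.0770 → 7.70%.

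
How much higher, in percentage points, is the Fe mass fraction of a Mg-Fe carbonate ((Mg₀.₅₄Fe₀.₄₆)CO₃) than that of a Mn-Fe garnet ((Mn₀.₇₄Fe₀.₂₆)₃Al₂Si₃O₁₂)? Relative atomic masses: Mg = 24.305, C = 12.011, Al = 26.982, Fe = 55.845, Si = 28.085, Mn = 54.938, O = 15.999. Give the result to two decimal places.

17.21 percentage points

M((Mg₀.₅₄Fe₀.₄₆)CO₃) = 98.821 g/mol, so wt% Fe = 25.689/98.821 × 100 = 26.00%.
M((Mn₀.₇₄Fe₀.₂₆)₃Al₂Si₃O₁₂) = 495.728 g/mol, so wt% Fe = 43.559/495.728 × 100 = 8.79%.
26.00 − 8.79 = 17.21 pp.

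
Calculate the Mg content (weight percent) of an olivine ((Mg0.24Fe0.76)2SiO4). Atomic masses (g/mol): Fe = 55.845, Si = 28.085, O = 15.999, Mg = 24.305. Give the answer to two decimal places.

6.18 weight percent

Formula mass = 0.48·24.305 + 1.52·55.845 + 1·28.085 + 4·15.999 = 188.632 g/mol, of which 11.666 g is Mg.
So Mg makes up 11.666/188.632 = 0.0618 of the mass, i.e. 6.18%.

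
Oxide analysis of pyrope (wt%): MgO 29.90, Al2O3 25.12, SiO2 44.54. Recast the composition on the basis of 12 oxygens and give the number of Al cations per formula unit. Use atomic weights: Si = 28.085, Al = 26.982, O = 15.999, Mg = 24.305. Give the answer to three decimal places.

1.995 Al apfu

MgO (M=40.304): mol = 0.74186; Mg = 0.74186, O = 0.74186.
Al2O3 (M=101.961): mol = 0.24637; Al = 0.49274, O = 0.73911.
SiO2 (M=60.083): mol = 0.74131; Si = 0.74131, O = 1.48262.
ΣO = 2.96359; factor = 12/ΣO = 4.04914.
Al apfu = 0.49274 × 4.04914 = 1.995.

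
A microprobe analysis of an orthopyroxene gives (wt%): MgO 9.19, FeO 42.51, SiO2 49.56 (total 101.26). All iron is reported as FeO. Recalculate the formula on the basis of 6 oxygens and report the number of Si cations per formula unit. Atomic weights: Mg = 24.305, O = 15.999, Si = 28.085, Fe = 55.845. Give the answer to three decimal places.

MgO: 9.19/40.304 = 0.22802 mol → 0.22802 mol Mg, 0.22802 mol O.
FeO: 42.51/71.844 = 0.59170 mol → 0.59170 mol Fe, 0.59170 mol O.
SiO2: 49.56/60.083 = 0.82486 mol → 0.82486 mol Si, 1.64972 mol O.
Total oxygen = 2.46944 mol. Normalization factor = 6/2.46944 = 2.42970.
Si per 6 O = 0.82486 × 2.42970 = 2.004.

2.004 Si apfu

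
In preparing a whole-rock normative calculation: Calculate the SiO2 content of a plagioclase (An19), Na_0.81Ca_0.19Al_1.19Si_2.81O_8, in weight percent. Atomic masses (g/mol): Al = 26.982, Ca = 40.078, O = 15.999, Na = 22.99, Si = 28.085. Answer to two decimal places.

Formula mass = 265.256 g/mol.
2.81 Si → 2.8100 mol SiO2 per formula unit; M(SiO2) = 60.083, so SiO2 mass = 168.833 g.
168.833/265.256 × 100 = 63.65 wt%.

63.65 wt%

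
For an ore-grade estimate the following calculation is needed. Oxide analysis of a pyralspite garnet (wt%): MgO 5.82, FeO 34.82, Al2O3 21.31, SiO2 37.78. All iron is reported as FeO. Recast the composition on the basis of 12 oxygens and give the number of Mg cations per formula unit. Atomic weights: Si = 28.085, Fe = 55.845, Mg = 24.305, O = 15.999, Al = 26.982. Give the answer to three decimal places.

0.689 Mg apfu

MgO: 5.82/40.304 = 0.14440 mol → 0.14440 mol Mg, 0.14440 mol O.
FeO: 34.82/71.844 = 0.48466 mol → 0.48466 mol Fe, 0.48466 mol O.
Al2O3: 21.31/101.961 = 0.20900 mol → 0.41800 mol Al, 0.62700 mol O.
SiO2: 37.78/60.083 = 0.62880 mol → 0.62880 mol Si, 1.25760 mol O.
Total oxygen = 2.51366 mol. Normalization factor = 12/2.51366 = 4.77392.
Mg per 12 O = 0.14440 × 4.77392 = 0.689.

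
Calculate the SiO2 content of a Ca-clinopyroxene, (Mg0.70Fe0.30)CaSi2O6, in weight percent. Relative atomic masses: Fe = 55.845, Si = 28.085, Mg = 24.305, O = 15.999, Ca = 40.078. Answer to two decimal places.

53.17 wt%

Formula mass = 226.009 g/mol.
2 Si → 2.0000 mol SiO2 per formula unit; M(SiO2) = 60.083, so SiO2 mass = 120.166 g.
120.166/226.009 × 100 = 53.17 wt%.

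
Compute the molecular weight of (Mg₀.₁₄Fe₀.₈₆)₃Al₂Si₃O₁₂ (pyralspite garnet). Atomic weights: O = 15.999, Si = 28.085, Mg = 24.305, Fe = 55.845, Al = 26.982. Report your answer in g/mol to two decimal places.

484.50 g/mol

Mg: 0.42 × 24.305 = 10.2081
Fe: 2.58 × 55.845 = 144.0801
Al: 2 × 26.982 = 53.9640
Si: 3 × 28.085 = 84.2550
O: 12 × 15.999 = 191.9880
Summing the contributions gives the formula mass.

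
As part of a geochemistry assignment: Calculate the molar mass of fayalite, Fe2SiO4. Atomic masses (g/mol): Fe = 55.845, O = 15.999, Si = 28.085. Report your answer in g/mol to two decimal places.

Fe: 2 × 55.845 = 111.6900
Si: 1 × 28.085 = 28.0850
O: 4 × 15.999 = 63.9960
Summing the contributions gives the formula mass.

203.77 g/mol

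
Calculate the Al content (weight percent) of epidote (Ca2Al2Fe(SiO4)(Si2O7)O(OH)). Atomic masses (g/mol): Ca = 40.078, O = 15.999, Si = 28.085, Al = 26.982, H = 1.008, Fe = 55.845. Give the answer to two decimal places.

11.17 weight percent

Molar mass of Ca2Al2Fe(SiO4)(Si2O7)O(OH): 2·40.078 + 2·26.982 + 1·55.845 + 3·28.085 + 13·15.999 + 1·1.008 = 483.215 g/mol.
Mass of Al per formula unit: 2 × 26.982 = 53.964 g.
Weight fraction Al = 53.964 / 483.215 = 0.1117.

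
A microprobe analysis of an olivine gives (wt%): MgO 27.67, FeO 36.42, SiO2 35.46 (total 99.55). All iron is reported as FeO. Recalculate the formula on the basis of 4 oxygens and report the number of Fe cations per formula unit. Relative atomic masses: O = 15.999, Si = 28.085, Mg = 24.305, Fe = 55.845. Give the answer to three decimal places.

MgO: 27.67/40.304 = 0.68653 mol → 0.68653 mol Mg, 0.68653 mol O.
FeO: 36.42/71.844 = 0.50693 mol → 0.50693 mol Fe, 0.50693 mol O.
SiO2: 35.46/60.083 = 0.59018 mol → 0.59018 mol Si, 1.18036 mol O.
Total oxygen = 2.37382 mol. Normalization factor = 4/2.37382 = 1.68505.
Fe per 4 O = 0.50693 × 1.68505 = 0.854.

0.854 Fe apfu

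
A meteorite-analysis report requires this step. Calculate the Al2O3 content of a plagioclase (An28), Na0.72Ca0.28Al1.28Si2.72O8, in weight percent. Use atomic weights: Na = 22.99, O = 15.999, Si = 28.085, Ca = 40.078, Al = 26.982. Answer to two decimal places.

M(Na0.72Ca0.28Al1.28Si2.72O8) = 266.695 g/mol; M(Al2O3) = 101.961 g/mol.
Moles Al2O3 per formula unit = 1.28 Al ÷ 2 = 0.6400.
Al2O3 fraction = (0.6400 × 101.961) / 266.695 = 65.255/266.695 = 0.2447.

24.47 wt%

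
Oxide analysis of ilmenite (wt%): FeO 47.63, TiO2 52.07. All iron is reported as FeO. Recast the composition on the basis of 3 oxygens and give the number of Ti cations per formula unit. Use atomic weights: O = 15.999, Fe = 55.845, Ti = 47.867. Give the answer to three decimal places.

47.63 wt% FeO ÷ 71.844 g/mol = 0.66296 mol, giving 0.66296 Fe and 0.66296 O.
52.07 wt% TiO2 ÷ 79.865 g/mol = 0.65198 mol, giving 0.65198 Ti and 1.30396 O.
Oxygen sums to 1.96692; scaling by 3/1.96692 = 1.52523 puts the formula on 3 O.
Ti: 0.65198 × 1.52523 = 0.994 atoms per formula unit.

0.994 Ti apfu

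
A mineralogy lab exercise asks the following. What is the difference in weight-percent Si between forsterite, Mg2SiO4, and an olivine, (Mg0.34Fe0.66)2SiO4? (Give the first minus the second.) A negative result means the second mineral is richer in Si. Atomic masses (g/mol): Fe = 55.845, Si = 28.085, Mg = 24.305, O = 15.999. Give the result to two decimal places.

4.56 percentage points

First mineral: 28.085 g Si in 140.691 g formula = 19.96 wt% Si.
Second mineral: 28.085 g Si in 182.324 g formula = 15.40 wt% Si.
19.96% − 15.40% gives a difference of 4.56 percentage points.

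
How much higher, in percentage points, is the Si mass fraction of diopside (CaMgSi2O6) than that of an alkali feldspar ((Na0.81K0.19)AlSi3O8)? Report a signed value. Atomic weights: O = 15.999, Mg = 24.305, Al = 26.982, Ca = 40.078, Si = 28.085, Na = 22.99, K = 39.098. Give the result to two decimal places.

-5.82 percentage points

First mineral: 56.170 g Si in 216.547 g formula = 25.94 wt% Si.
Second mineral: 84.255 g Si in 265.280 g formula = 31.76 wt% Si.
25.94% − 31.76% gives a difference of -5.82 percentage points.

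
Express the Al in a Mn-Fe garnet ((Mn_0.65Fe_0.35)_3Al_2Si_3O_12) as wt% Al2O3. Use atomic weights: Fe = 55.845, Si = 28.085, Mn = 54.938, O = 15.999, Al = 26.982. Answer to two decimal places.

20.56 wt%

Molar mass of (Mn_0.65Fe_0.35)_3Al_2Si_3O_12 = 1.95×54.938 + 1.05×55.845 + 2×26.982 + 3×28.085 + 12×15.999 = 495.973 g/mol.
Each formula unit contains 2 Al, equivalent to 2/2 = 1.0000 mol Al2O3.
M(Al2O3) = 2×26.982 + 3×15.999 = 101.961 g/mol.
Mass of Al2O3 per formula unit = 1.0000 × 101.961 = 101.961 g.
Al2O3 wt% = 101.961 / 495.973 × 100 = 20.56%.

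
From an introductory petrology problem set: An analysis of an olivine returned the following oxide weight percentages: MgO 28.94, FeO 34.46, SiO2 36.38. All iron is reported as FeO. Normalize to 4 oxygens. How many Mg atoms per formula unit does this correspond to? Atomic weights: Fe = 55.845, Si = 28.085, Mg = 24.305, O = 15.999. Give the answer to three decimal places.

1.192 Mg apfu

MgO (M=40.304): mol = 0.71804; Mg = 0.71804, O = 0.71804.
FeO (M=71.844): mol = 0.47965; Fe = 0.47965, O = 0.47965.
SiO2 (M=60.083): mol = 0.60550; Si = 0.60550, O = 1.21100.
ΣO = 2.40869; factor = 4/ΣO = 1.66065.
Mg apfu = 0.71804 × 1.66065 = 1.192.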